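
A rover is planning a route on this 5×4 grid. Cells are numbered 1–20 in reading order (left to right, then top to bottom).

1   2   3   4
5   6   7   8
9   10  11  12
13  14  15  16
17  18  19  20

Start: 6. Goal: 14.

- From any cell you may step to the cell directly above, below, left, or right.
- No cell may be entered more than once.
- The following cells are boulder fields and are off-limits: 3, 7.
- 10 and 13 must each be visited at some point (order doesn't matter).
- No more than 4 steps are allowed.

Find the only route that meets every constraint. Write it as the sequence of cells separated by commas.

Any route must reach 10 and 13 and still end at 14 within 4 moves, so the order of the required stops is forced.
Route from 6: down to 10, left to 9, down to 13, right to 14 — 4 moves in all.
Check: all required cells visited; 4 ≤ 4 moves.

6, 10, 9, 13, 14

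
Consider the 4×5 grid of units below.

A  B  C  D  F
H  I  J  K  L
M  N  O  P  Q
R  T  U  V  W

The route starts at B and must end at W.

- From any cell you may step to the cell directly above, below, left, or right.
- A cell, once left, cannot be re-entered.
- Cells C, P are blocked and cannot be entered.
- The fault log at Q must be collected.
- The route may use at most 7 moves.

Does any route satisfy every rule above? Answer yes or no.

One route that works: B → I → J → K → L → Q → W.

yes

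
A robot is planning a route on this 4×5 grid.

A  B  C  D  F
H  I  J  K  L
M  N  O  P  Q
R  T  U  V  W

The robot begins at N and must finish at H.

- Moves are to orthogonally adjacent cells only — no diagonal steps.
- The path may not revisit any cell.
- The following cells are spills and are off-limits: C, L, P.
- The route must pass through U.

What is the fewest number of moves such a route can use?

6

Any route passes through U somewhere between N and H. Summing Manhattan distances along the two legs (N → U → H) gives a lower bound of 2 + 4 = 6 moves.
A route of 6 moves achieves this: N → T → U → O → J → I → H.
Since 6 matches the lower bound, it is optimal.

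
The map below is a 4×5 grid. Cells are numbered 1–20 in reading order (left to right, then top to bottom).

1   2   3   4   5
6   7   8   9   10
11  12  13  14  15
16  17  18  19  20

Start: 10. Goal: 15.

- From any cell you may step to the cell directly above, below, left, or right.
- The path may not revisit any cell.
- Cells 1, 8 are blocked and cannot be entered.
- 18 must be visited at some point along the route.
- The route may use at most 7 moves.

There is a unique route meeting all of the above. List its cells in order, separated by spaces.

10 9 14 13 18 19 20 15

The budget equals the shortest possible length, so every move has to be on a shortest route through the required cells.
Route from 10: left to 9, down to 14, left to 13, down to 18, 2× right (reaching 20), up to 15 — 7 moves in all.
Check: all required cells visited; 7 ≤ 7 moves.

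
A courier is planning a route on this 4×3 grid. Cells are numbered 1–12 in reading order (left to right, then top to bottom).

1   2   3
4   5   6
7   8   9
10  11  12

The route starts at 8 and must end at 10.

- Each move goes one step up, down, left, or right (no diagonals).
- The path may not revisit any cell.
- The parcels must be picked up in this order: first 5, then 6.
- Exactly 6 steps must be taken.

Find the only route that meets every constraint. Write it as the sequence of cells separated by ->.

The waypoints must appear in the order 5, 6, with no cell reused.
Route from 8: up 1 to 5, right 1 to 6, down 2 to 12, left 2 to 10 — 6 moves in all.
Check: order respected (5 at step 1, 6 at step 2); 6 moves as required.

8 -> 5 -> 6 -> 9 -> 12 -> 11 -> 10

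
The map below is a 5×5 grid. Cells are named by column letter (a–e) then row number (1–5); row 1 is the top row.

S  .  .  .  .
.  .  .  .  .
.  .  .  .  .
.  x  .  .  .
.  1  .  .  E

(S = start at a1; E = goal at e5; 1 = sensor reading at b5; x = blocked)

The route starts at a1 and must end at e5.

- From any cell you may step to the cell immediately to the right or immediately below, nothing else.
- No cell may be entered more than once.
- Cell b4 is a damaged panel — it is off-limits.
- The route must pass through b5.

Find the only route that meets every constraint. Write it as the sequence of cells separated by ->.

a1 -> a2 -> a3 -> a4 -> a5 -> b5 -> c5 -> d5 -> e5

Moves only go right or down, so the column and row indices never decrease.
Route from a1: 4× down (reaching a5), 4× right (reaching e5) — 8 moves in all.
Check: all required cells visited.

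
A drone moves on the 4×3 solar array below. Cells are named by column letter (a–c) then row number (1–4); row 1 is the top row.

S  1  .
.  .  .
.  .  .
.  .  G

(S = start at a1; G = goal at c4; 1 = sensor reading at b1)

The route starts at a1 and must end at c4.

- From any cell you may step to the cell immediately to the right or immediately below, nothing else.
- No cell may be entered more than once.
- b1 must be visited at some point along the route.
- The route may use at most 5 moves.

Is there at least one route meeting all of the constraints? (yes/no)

yes

One route that works: a1 → b1 → b2 → b3 → b4 → c4.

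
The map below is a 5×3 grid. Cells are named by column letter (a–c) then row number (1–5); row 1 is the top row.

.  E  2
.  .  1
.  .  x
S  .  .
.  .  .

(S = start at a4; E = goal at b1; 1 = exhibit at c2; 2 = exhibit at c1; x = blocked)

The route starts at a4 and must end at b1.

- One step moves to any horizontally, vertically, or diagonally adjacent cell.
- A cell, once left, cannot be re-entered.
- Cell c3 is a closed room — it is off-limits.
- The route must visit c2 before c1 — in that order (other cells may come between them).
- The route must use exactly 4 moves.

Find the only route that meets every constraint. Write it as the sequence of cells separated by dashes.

a4 - b3 - c2 - c1 - b1

The waypoints must appear in the order c2, c1, with no cell reused.
Route from a4: 2× up-right (reaching c2), up to c1, left to b1 — 4 moves in all.
Check: order respected (1 at step 2, 2 at step 3); 4 moves as required.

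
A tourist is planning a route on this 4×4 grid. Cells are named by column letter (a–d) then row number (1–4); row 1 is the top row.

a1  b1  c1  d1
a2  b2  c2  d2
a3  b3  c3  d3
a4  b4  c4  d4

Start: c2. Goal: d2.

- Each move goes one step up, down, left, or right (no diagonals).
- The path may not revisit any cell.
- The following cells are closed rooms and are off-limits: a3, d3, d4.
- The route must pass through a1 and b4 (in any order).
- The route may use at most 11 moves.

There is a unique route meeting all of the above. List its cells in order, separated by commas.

The budget equals the shortest possible length, so every move has to be on a shortest route through the required cells.
Route from c2: down 2 to c4, left 1 to b4, up 2 to b2, left 1 to a2, up 1 to a1, right 3 to d1, down 1 to d2 — 11 moves in all.
Check: all required cells visited; 11 ≤ 11 moves.

c2, c3, c4, b4, b3, b2, a2, a1, b1, c1, d1, d2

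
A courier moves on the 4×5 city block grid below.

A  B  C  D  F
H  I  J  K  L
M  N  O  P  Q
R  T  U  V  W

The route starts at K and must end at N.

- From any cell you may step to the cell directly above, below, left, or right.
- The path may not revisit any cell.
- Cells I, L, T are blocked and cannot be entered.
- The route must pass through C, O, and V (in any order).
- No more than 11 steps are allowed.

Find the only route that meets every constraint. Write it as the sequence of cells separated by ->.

K -> P -> V -> U -> O -> J -> C -> B -> A -> H -> M -> N

The budget equals the shortest possible length, so every move has to be on a shortest route through the required cells.
Route from K: 2× down (reaching V), left to U, 3× up (reaching C), 2× left (reaching A), 2× down (reaching M), right to N — 11 moves in all.
Check: all required cells visited; 11 ≤ 11 moves.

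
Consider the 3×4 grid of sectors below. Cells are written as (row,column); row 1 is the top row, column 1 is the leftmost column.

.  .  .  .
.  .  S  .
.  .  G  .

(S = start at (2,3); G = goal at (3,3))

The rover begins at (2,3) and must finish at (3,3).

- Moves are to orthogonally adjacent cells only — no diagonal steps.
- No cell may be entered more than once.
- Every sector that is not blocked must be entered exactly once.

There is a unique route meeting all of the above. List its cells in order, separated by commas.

(2,3), (2,2), (3,2), (3,1), (2,1), (1,1), (1,2), (1,3), (1,4), (2,4), (3,4), (3,3)

Need to visit all 12 open cells exactly once, starting at (2,3) and ending at (3,3).
Route from (2,3): left to (2,2), down to (3,2), left to (3,1), 2× up (reaching (1,1)), 3× right (reaching (1,4)), 2× down (reaching (3,4)), left to (3,3) — 11 moves in all.
Check: all 12 open cells covered.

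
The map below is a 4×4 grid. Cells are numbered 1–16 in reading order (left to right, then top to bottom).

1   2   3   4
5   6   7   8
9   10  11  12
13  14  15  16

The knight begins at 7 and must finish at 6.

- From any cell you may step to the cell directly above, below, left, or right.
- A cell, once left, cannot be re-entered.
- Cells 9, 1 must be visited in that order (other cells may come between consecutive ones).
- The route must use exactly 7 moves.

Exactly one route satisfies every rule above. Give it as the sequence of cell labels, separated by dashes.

7 - 11 - 10 - 9 - 5 - 1 - 2 - 6

The waypoints must appear in the order 9, 1, with no cell reused.
Route from 7: down 1 to 11, left 2 to 9, up 2 to 1, right 1 to 2, down 1 to 6 — 7 moves in all.
Check: order respected (9 at step 3, 1 at step 5); 7 moves as required.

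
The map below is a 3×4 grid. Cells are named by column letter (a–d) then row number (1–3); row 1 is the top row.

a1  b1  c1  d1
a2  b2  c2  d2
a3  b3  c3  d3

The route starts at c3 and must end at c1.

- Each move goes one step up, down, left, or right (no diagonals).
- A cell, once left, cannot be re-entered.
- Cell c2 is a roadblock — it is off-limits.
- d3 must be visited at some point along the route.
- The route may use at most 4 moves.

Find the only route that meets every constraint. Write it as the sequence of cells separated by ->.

The budget equals the shortest possible length, so every move has to be on a shortest route through the required cells.
Route from c3: right to d3, 2× up (reaching d1), left to c1 — 4 moves in all.
Check: all required cells visited; 4 ≤ 4 moves.

c3 -> d3 -> d2 -> d1 -> c1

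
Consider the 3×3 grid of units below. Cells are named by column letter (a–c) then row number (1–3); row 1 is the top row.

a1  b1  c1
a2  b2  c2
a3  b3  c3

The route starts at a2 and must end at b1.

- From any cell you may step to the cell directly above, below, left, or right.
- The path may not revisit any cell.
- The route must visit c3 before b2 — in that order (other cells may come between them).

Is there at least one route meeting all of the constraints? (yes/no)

One route that works: a2 → a3 → b3 → c3 → c2 → b2 → b1.

yes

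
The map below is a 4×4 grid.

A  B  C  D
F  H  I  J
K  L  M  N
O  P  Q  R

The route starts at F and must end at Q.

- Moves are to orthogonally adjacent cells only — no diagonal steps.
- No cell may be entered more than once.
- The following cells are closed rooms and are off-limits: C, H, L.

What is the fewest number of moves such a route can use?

The Manhattan distance from F to Q is |2−4| + |1−3| = 4, so at least 4 moves are needed.
A route of 4 moves achieves this: F → K → O → P → Q.
Since 4 matches the lower bound, it is optimal.

4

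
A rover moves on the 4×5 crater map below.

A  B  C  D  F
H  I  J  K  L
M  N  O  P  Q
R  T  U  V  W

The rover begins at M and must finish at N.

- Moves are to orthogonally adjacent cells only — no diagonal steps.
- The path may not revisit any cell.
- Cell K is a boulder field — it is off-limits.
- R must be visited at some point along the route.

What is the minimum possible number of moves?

Any route passes through R somewhere between M and N. Summing Manhattan distances along the two legs (M → R → N) gives a lower bound of 1 + 2 = 3 moves.
A route of 3 moves achieves this: M → R → T → N.
Since 3 matches the lower bound, it is optimal.

3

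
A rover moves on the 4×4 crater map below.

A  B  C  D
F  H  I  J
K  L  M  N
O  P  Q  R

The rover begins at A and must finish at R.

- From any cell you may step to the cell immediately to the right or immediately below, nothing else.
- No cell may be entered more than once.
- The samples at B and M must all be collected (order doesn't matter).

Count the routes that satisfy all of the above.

6

A right/down-only route from A to R makes exactly 3 down-moves and 3 right-moves in some order.
With no other constraints that would be C(6,3) = 20 routes.
A monotone route can only reach the required cells in the order B, M, so split there and multiply the segment counts: A→B: 1; B→M: 3; M→R: 2; product = 6.
That gives 6 routes.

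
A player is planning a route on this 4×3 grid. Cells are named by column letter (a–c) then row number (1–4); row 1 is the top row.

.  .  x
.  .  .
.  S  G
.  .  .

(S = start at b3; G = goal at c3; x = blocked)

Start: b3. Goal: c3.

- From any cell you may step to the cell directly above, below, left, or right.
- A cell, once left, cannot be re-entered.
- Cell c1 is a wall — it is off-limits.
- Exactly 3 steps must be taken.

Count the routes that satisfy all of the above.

Need simple routes of exactly 3 moves from b3 to c3 (Manhattan distance 1, so 1 moves are spent on a detour and 1 undoing it).
Enumerating: b3 b2 c2 c3 | b3 b4 c4 c3.
That gives 2 routes.

2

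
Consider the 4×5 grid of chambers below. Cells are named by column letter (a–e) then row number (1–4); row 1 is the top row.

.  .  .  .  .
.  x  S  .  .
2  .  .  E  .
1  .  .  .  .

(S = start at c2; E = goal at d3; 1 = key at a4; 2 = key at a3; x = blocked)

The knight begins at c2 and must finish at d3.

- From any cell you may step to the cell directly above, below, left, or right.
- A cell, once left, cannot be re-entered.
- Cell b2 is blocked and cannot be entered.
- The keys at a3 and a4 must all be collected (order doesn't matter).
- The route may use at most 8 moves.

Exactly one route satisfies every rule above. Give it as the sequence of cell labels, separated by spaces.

The 8-move cap with required stops at a3, a4 leaves no slack for detours.
Route from c2: down 1 to c3, left 2 to a3, down 1 to a4, right 3 to d4, up 1 to d3 — 8 moves in all.
Check: all required cells visited; 8 ≤ 8 moves.

c2 c3 b3 a3 a4 b4 c4 d4 d3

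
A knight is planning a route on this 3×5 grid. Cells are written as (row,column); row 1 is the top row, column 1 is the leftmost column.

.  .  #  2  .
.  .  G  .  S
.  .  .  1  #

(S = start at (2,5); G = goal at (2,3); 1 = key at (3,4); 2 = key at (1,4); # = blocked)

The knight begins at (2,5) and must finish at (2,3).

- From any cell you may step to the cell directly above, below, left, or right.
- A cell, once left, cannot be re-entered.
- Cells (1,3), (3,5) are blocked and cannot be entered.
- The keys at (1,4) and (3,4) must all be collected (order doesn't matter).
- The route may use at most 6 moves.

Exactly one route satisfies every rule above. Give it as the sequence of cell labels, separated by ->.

(2,5) -> (1,5) -> (1,4) -> (2,4) -> (3,4) -> (3,3) -> (2,3)

Any route must reach (1,4) and (3,4) and still end at (2,3) within 6 moves, so the order of the required stops is forced.
Route from (2,5): up 1 to (1,5), left 1 to (1,4), down 2 to (3,4), left 1 to (3,3), up 1 to (2,3) — 6 moves in all.
Check: all required cells visited; 6 ≤ 6 moves.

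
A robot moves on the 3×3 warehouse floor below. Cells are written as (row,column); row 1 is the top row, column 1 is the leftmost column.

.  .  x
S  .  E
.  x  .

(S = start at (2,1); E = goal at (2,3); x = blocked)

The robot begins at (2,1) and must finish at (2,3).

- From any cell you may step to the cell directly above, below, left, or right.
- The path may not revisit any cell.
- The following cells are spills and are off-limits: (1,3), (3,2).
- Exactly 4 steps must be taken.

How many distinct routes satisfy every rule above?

1

Need simple routes of exactly 4 moves from (2,1) to (2,3) (Manhattan distance 2, so 1 moves are spent on a detour and 1 undoing it).
Enumerating: (2,1) (1,1) (1,2) (2,2) (2,3).
That gives 1 route.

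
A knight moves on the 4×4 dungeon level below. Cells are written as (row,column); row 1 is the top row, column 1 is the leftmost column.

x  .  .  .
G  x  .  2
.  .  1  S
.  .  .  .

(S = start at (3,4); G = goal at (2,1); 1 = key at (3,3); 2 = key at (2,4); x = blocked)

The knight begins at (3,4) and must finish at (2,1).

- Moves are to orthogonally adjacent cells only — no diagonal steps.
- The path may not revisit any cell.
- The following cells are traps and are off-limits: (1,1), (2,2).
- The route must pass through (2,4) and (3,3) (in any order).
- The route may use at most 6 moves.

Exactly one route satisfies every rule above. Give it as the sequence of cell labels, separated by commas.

Any route must reach (2,4) and (3,3) and still end at (2,1) within 6 moves, so the order of the required stops is forced.
Route from (3,4): up 1 to (2,4), left 1 to (2,3), down 1 to (3,3), left 2 to (3,1), up 1 to (2,1) — 6 moves in all.
Check: all required cells visited; 6 ≤ 6 moves.

(3,4), (2,4), (2,3), (3,3), (3,2), (3,1), (2,1)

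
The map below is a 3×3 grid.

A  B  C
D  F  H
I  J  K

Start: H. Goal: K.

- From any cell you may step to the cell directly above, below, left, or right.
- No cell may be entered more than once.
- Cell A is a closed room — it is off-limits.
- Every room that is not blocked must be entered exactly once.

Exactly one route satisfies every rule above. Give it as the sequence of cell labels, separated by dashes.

H - C - B - F - D - I - J - K

Need to visit all 8 open cells exactly once, starting at H and ending at K.
Cell C has only two open neighbours (H and B), so the path must pass straight through it: one of those is the cell it's entered from and the other is where it exits.
Route from H: up 1 to C, left 1 to B, down 1 to F, left 1 to D, down 1 to I, right 2 to K — 7 moves in all.
Check: all 8 open cells covered.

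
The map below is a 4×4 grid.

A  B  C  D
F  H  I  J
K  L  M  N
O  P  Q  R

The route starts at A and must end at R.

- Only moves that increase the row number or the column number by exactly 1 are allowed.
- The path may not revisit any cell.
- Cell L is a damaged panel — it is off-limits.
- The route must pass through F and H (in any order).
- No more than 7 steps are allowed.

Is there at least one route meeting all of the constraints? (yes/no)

One route that works: A → F → H → I → M → Q → R.

yes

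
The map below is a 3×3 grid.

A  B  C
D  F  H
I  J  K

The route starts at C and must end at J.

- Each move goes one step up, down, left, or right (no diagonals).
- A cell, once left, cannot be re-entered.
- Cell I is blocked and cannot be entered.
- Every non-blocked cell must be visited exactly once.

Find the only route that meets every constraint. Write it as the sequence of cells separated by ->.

C -> B -> A -> D -> F -> H -> K -> J

Need to visit all 8 open cells exactly once, starting at C and ending at J.
Cell K has only two open neighbours (H and J), so the path must pass straight through it: one of those is the cell it's entered from and the other is where it exits.
Route from C: left 2 to A, down 1 to D, right 2 to H, down 1 to K, left 1 to J — 7 moves in all.
Check: all 8 open cells covered.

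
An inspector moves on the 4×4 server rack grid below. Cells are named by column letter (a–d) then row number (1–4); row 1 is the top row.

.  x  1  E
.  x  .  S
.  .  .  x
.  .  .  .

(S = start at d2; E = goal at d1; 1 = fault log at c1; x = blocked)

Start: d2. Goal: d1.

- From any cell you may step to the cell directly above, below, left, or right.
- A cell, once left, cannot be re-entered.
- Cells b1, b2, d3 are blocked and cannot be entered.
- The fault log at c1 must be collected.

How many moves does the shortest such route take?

3

Any route passes through c1 somewhere between d2 and d1. Summing Manhattan distances along the two legs (d2 → c1 → d1) gives a lower bound of 2 + 1 = 3 moves.
A route of 3 moves achieves this: d2 → c2 → c1 → d1.
Since 3 matches the lower bound, it is optimal.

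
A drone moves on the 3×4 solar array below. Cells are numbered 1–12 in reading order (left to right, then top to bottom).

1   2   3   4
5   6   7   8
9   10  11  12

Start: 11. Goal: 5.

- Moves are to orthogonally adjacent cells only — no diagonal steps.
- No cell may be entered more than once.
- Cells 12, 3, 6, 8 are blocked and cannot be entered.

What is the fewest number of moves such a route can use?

3

The Manhattan distance from 11 to 5 is |3−2| + |3−1| = 3, so at least 3 moves are needed.
A route of 3 moves achieves this: 11 → 10 → 9 → 5.
Since 3 matches the lower bound, it is optimal.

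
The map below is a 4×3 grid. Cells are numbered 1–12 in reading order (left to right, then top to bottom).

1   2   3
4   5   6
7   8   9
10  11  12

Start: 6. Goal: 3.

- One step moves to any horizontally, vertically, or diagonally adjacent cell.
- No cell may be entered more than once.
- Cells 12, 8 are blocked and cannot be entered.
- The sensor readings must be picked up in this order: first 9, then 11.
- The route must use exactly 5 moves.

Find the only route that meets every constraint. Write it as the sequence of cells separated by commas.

The waypoints must appear in the order 9, 11, with no cell reused.
Route from 6: down to 9, down-left to 11, up-left to 7, 2× up-right (reaching 3) — 5 moves in all.
Check: order respected (9 at step 1, 11 at step 2); 5 moves as required.

6, 9, 11, 7, 5, 3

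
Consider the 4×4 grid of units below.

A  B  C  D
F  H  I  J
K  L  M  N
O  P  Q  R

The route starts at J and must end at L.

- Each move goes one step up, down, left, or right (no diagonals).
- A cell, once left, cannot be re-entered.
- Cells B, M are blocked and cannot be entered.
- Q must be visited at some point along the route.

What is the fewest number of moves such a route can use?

Any route passes through Q somewhere between J and L. Summing Manhattan distances along the two legs (J → Q → L) gives a lower bound of 3 + 2 = 5 moves.
A route of 5 moves achieves this: J → N → R → Q → P → L.
Since 5 matches the lower bound, it is optimal.

5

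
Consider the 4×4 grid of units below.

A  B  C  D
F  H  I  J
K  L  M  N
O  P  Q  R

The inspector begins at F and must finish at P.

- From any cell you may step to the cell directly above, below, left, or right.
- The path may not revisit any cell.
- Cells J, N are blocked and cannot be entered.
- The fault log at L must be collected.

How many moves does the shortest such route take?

3

Any route passes through L somewhere between F and P. Summing Manhattan distances along the two legs (F → L → P) gives a lower bound of 2 + 1 = 3 moves.
A route of 3 moves achieves this: F → K → L → P.
Since 3 matches the lower bound, it is optimal.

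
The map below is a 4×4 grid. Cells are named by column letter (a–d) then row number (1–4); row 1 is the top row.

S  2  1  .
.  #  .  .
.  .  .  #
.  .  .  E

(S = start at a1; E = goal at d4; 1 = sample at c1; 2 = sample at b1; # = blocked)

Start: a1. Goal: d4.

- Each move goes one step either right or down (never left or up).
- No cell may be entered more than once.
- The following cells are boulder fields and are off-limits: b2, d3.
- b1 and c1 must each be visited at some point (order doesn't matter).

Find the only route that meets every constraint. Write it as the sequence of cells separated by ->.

a1 -> b1 -> c1 -> c2 -> c3 -> c4 -> d4

Moves only go right or down, so the column and row indices never decrease.
Route from a1: right 2 to c1, down 3 to c4, right 1 to d4 — 6 moves in all.
Check: all required cells visited.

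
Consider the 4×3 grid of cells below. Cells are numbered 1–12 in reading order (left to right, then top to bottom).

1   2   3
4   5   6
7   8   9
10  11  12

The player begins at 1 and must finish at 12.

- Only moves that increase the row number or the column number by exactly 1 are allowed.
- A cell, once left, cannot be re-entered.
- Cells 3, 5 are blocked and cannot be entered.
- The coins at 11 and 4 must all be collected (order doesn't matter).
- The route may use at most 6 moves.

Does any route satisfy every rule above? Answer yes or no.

yes

One route that works: 1 → 4 → 7 → 10 → 11 → 12.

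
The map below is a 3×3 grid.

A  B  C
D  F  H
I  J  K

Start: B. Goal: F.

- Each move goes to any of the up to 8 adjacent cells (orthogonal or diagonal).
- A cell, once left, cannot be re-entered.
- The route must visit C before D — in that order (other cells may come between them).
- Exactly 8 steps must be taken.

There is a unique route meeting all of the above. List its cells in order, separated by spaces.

B C H K J I D A F

The waypoints must appear in the order C, D, with no cell reused.
Route from B: right to C, 2× down (reaching K), 2× left (reaching I), 2× up (reaching A), down-right to F — 8 moves in all.
Check: order respected (C at step 1, D at step 6); 8 moves as required.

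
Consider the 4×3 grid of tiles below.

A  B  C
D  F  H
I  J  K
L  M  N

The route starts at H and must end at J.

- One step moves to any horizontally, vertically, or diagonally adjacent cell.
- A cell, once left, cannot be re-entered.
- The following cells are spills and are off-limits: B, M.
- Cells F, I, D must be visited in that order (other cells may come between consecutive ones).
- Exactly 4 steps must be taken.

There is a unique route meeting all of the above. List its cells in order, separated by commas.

H, F, I, D, J

The waypoints must appear in the order F, I, D, with no cell reused.
Route from H: left to F, down-left to I, up to D, down-right to J — 4 moves in all.
Check: order respected (F at step 1, I at step 2, D at step 3); 4 moves as required.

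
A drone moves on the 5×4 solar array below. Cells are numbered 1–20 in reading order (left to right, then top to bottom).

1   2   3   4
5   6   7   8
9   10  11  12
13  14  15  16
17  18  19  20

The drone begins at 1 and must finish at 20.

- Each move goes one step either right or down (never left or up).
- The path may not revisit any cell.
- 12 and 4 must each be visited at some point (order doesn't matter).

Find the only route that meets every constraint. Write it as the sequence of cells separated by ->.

Moves only go right or down, so the column and row indices never decrease.
Route from 1: right 3 to 4, down 4 to 20 — 7 moves in all.
Check: all required cells visited.

1 -> 2 -> 3 -> 4 -> 8 -> 12 -> 16 -> 20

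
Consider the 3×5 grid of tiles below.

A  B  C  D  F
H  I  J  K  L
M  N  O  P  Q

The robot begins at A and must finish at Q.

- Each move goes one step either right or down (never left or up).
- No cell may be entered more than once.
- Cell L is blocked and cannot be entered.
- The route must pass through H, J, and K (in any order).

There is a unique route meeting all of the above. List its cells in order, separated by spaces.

A H I J K P Q

Moves only go right or down, so the column and row indices never decrease.
Route from A: down to H, 3× right (reaching K), down to P, right to Q — 6 moves in all.
Check: all required cells visited.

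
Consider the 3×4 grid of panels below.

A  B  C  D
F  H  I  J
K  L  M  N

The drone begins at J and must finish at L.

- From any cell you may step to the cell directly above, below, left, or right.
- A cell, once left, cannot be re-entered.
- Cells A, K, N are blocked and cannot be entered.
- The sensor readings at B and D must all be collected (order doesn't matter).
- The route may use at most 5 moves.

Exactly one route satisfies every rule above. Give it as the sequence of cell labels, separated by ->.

Any route must reach B and D and still end at L within 5 moves, so the order of the required stops is forced.
Route from J: up to D, 2× left (reaching B), 2× down (reaching L) — 5 moves in all.
Check: all required cells visited; 5 ≤ 5 moves.

J -> D -> C -> B -> H -> L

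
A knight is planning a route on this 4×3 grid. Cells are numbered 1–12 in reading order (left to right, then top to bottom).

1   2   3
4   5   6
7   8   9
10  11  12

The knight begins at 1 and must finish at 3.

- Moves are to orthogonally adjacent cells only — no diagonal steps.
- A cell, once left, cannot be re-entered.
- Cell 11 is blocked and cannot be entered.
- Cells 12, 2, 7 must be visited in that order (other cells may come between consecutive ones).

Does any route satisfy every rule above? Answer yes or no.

no

12 must be visited but has only one open neighbour (9), and it is neither the start nor the goal — the route would have to enter and leave through 9, re-entering it.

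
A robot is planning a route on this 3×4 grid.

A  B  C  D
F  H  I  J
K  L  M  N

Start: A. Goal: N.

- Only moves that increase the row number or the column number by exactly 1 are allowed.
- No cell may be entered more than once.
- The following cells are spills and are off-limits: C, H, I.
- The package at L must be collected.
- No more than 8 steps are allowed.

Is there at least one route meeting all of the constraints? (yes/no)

yes

One route that works: A → F → K → L → M → N.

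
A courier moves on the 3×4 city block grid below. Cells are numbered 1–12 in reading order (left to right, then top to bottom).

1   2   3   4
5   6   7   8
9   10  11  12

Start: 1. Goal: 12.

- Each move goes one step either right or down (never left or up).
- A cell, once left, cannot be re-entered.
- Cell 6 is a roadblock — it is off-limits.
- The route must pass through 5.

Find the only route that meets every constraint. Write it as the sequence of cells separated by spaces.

1 5 9 10 11 12

Moves only go right or down, so the column and row indices never decrease.
Route from 1: down 2 to 9, right 3 to 12 — 5 moves in all.
Check: all required cells visited.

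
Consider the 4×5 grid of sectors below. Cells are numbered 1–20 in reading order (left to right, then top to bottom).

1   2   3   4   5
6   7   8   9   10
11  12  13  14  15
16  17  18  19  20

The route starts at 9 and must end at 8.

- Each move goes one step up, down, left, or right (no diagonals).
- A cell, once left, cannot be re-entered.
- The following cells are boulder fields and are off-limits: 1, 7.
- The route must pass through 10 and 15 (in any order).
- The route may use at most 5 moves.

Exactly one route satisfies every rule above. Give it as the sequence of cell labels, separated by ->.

9 -> 10 -> 15 -> 14 -> 13 -> 8

Any route must reach 10 and 15 and still end at 8 within 5 moves, so the order of the required stops is forced.
Route from 9: right 1 to 10, down 1 to 15, left 2 to 13, up 1 to 8 — 5 moves in all.
Check: all required cells visited; 5 ≤ 5 moves.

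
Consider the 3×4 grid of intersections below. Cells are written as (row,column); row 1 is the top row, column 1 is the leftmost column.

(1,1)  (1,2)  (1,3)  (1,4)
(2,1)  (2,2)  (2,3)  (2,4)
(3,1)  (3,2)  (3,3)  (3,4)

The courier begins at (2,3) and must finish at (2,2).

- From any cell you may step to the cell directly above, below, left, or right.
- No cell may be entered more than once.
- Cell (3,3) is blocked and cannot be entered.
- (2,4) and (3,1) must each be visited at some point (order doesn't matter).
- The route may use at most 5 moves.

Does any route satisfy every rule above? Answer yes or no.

Even ignoring the no-revisit rule, getting from (2,3) to (2,2), taking the cheapest ordering (2,3) → (2,4) → (3,1) → (2,2) needs at least 1 + 4 + 2 = 7 moves (Manhattan distance per leg), which exceeds the 5-move limit.

no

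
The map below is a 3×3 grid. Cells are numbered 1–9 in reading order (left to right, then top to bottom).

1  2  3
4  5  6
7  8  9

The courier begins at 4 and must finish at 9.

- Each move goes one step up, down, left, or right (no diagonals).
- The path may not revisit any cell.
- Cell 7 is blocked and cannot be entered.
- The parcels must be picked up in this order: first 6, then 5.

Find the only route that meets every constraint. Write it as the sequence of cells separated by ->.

4 -> 1 -> 2 -> 3 -> 6 -> 5 -> 8 -> 9

The waypoints must appear in the order 6, 5, with no cell reused.
Route from 4: up 1 to 1, right 2 to 3, down 1 to 6, left 1 to 5, down 1 to 8, right 1 to 9 — 7 moves in all.
Check: order respected (6 at step 4, 5 at step 5).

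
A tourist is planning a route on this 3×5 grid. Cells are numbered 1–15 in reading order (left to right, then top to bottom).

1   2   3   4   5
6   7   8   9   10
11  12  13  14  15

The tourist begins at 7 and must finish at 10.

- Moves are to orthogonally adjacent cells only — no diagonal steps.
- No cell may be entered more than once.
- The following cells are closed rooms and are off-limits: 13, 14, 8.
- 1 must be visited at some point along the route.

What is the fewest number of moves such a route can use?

7

Any route passes through 1 somewhere between 7 and 10. Summing Manhattan distances along the two legs (7 → 1 → 10) gives a lower bound of 2 + 5 = 7 moves.
A route of 7 moves achieves this: 7 → 6 → 1 → 2 → 3 → 4 → 9 → 10.
Since 7 matches the lower bound, it is optimal.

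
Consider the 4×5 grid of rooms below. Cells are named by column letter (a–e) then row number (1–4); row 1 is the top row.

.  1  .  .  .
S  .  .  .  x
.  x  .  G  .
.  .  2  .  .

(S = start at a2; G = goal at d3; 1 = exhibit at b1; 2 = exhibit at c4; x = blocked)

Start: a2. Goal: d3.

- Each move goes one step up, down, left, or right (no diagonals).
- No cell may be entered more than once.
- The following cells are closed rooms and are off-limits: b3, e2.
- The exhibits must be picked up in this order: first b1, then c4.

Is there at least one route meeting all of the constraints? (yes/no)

One route that works: a2 → a1 → b1 → b2 → c2 → c3 → c4 → d4 → d3.

yes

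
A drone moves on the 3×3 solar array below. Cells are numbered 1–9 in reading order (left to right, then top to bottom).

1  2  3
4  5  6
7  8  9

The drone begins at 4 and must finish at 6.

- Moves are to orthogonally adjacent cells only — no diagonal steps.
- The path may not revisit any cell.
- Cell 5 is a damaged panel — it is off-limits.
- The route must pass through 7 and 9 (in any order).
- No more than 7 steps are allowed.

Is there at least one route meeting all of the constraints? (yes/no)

One route that works: 4 → 7 → 8 → 9 → 6.

yes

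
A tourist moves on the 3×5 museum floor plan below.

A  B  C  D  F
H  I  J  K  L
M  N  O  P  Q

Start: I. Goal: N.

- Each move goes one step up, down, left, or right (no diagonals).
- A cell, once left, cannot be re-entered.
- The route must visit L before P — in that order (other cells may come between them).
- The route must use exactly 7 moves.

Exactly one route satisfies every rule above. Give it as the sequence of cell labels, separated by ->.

I -> J -> K -> L -> Q -> P -> O -> N

The waypoints must appear in the order L, P, with no cell reused.
Route from I: right 3 to L, down 1 to Q, left 3 to N — 7 moves in all.
Check: order respected (L at step 3, P at step 5); 7 moves as required.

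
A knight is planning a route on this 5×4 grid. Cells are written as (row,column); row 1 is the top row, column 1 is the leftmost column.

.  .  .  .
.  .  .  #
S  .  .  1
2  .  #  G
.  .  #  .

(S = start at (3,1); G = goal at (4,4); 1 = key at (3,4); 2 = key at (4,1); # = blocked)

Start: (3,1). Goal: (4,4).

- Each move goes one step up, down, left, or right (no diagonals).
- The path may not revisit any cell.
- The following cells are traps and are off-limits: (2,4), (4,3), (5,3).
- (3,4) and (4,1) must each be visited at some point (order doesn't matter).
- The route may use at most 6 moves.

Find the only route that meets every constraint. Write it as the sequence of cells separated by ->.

Any route must reach (3,4) and (4,1) and still end at (4,4) within 6 moves, so the order of the required stops is forced.
Route from (3,1): down to (4,1), right to (4,2), up to (3,2), 2× right (reaching (3,4)), down to (4,4) — 6 moves in all.
Check: all required cells visited; 6 ≤ 6 moves.

(3,1) -> (4,1) -> (4,2) -> (3,2) -> (3,3) -> (3,4) -> (4,4)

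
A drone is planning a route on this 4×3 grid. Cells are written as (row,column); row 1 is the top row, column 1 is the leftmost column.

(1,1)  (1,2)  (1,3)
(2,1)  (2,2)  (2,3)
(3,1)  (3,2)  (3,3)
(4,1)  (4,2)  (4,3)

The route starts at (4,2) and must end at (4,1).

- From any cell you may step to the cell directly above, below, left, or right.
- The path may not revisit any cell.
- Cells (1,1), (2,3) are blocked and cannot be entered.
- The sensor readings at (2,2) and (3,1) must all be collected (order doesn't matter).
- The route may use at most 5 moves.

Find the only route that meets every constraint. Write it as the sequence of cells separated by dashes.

The 5-move cap with required stops at (2,2), (3,1) leaves no slack for detours.
Route from (4,2): up 2 to (2,2), left 1 to (2,1), down 2 to (4,1) — 5 moves in all.
Check: all required cells visited; 5 ≤ 5 moves.

(4,2) - (3,2) - (2,2) - (2,1) - (3,1) - (4,1)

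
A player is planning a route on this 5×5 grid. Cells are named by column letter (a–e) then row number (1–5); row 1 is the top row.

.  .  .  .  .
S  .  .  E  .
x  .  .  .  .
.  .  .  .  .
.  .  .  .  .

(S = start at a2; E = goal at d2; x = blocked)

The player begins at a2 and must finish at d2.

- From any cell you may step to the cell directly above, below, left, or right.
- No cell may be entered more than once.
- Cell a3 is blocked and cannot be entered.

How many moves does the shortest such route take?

The Manhattan distance from a2 to d2 is |2−2| + |1−4| = 3, so at least 3 moves are needed.
A route of 3 moves achieves this: a2 → b2 → c2 → d2.
Since 3 matches the lower bound, it is optimal.

3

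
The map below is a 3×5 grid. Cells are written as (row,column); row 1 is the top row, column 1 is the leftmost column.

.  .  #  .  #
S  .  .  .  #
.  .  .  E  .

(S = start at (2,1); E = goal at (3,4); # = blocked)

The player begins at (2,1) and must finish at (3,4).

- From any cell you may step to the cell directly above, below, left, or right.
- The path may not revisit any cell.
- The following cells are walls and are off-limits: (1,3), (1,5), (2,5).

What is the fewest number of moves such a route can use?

The Manhattan distance from (2,1) to (3,4) is |2−3| + |1−4| = 4, so at least 4 moves are needed.
A route of 4 moves achieves this: (2,1) → (3,1) → (3,2) → (3,3) → (3,4).
Since 4 matches the lower bound, it is optimal.

4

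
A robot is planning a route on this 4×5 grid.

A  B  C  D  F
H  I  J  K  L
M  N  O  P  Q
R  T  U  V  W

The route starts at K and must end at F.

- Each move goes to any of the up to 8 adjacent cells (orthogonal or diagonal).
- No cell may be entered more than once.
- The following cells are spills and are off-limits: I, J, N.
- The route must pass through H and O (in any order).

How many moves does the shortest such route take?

8

Any route passes through H and O in some order between K and F. Summing Chebyshev distances along each leg and taking the cheapest ordering (K → H → O → F) gives a lower bound of 3 + 2 + 2 = 7 moves.
That bound ignores the blocked cells. Measuring each leg by the fewest moves that actually steer around them (K→H: 3; H→O: 3; O→F: 2) raises the lower bound to 8.
A route of 8 moves exists: K → O → T → M → H → B → C → D → F.
Since 8 matches that lower bound, it is optimal.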